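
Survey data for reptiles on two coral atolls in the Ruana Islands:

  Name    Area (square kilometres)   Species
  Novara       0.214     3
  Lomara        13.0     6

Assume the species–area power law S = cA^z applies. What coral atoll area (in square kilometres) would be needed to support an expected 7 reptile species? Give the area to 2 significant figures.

z = ln(6/3) / ln(13/0.214) = 0.6931 / 4.1067 = 0.1688
c = 3 / 0.214^0.1688 = 3 / 0.7709 = 3.892
A = (7/3.892)^(1/0.1688) ⇒ ln A = ln(1.799)/0.1688 = 3.4783
A = e^3.4783 ≈ 32.4 square kilometres

32 square kilometres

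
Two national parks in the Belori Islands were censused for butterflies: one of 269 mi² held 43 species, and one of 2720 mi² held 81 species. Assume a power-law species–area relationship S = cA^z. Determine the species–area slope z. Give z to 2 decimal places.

0.27

Taking logs: ln S = ln c + z ln A, so z = (ln S₂ − ln S₁)/(ln A₂ − ln A₁).
z = ln(81/43) / ln(2720/269) = ln(1.884) / ln(10.11) = 0.6332 / 2.3137 = 0.2737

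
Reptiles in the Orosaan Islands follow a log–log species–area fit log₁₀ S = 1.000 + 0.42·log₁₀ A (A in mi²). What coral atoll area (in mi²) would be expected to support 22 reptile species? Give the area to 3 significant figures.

22 = 10 × A^0.42  ⇒  A^0.42 = 22/10 = 2.2
ln A = ln(2.2) / 0.42 = 0.7885 / 0.42 = 1.8773
A = e^1.8773 ≈ 6.536 mi²

6.54 mi²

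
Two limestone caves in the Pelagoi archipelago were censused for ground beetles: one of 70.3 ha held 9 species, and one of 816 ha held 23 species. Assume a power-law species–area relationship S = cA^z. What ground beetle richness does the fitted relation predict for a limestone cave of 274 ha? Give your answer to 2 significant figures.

z = ln(23/9) / ln(816/70.3) = 0.9383 / 2.4516 = 0.3827
c = 9 / 70.3^0.3827 = 9 / 5.092 = 1.768
S₃ = 1.768 × 274^0.3827 = 1.768 × 8.569 ≈ 15.15

15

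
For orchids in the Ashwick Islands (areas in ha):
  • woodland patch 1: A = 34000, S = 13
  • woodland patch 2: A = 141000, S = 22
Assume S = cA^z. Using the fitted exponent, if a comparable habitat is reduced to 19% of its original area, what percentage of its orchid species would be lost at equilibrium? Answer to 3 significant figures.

z = ln(22/13) / ln(141000/34000) = 0.5261 / 1.4224 = 0.3699
S_new/S_old = (A_new/A_old)^z = 0.19^0.3699 = exp(0.3699 × -1.6607) = 0.5411
Fraction lost = 1 − 0.5411 = 0.4589

45.9%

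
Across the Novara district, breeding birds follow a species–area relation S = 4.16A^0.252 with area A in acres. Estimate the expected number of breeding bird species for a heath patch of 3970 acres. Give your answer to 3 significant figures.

33.6

S = 4.16 × 3970^0.252 = 4.16 × 8.07 ≈ 33.57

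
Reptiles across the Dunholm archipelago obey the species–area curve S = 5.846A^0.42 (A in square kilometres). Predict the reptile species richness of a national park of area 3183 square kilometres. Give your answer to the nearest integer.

173 species

S = 5.846 × 3183^0.42
ln S = ln 5.846 + 0.42 × ln 3183 = 1.7658 + 0.42 × 8.0656 = 5.1533
S = e^5.1533 ≈ 173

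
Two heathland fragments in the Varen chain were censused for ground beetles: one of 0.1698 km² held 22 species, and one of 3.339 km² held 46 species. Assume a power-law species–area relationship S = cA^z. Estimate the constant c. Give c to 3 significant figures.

34.1

z = ln(S₂/S₁) / ln(A₂/A₁) = ln(46/22) / ln(3.339/0.1698) = 0.7376 / 2.9788 = 0.2476
c = S₁ / A₁^z = 22 / 0.1698^0.2476 = 22 / 0.6446 = 34.13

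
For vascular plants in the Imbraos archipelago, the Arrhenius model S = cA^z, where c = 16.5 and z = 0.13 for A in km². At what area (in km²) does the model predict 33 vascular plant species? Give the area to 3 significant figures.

207 km²

33 = 16.5 × A^0.13  ⇒  A^0.13 = 33/16.5 = 2
ln A = ln(2) / 0.13 = 0.6931 / 0.13 = 5.3319
A = e^5.3319 ≈ 206.8 km²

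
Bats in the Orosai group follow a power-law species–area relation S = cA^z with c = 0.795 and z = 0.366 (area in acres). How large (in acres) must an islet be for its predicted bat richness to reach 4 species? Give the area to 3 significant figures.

82.6 acres

4 = 0.795 × A^0.366  ⇒  A^0.366 = 4/0.795 = 5.031
ln A = ln(5.031) / 0.366 = 1.6157 / 0.366 = 4.4145
A = e^4.4145 ≈ 82.64 acres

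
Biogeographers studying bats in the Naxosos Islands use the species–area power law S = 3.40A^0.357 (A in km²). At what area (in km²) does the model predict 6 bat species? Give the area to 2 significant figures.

6 = 3.4 × A^0.357  ⇒  A^0.357 = 6/3.4 = 1.765
ln A = ln(1.765) / 0.357 = 0.5680 / 0.357 = 1.5910
A = e^1.5910 ≈ 4.909 km²

4.9 km²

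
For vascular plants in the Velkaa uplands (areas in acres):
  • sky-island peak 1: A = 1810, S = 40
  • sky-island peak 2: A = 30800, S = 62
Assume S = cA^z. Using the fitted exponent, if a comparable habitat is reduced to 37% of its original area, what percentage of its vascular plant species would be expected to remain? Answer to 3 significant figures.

z = ln(62/40) / ln(30800/1810) = 0.4383 / 2.8342 = 0.1546
S_new/S_old = (A_new/A_old)^z = 0.37^0.1546 = exp(0.1546 × -0.9943) = 0.8575

85.7%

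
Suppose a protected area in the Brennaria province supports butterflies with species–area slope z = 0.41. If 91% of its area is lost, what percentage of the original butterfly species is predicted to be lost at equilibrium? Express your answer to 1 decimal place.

S_new/S_old = (A_new/A_old)^z = 0.09^0.41
= exp(0.41 × ln 0.09) = exp(0.41 × -2.4079) = exp(-0.9873) ≈ 0.3726
Fraction lost = 1 − 0.3726 = 0.6274

62.7%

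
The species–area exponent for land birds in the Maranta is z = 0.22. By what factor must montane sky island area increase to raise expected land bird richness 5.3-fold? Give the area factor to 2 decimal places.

(A₂/A₁)^0.22 = 5.3, so A₂/A₁ = 5.3^(1/0.22) = 5.3^4.545
ln(A₂/A₁) = ln 5.3 / 0.22 = 1.6677 / 0.22 = 7.5805
A₂/A₁ = e^7.5805 ≈ 1960

1959.58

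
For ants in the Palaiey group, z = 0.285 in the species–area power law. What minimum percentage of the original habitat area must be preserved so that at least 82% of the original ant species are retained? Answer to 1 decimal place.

Need (A_new/A_old)^0.285 = 0.82, so A_new/A_old = 0.82^(1/0.285) = 0.82^3.509
ln(A_new/A_old) = ln 0.82 / 0.285 = -0.1985 / 0.285 = -0.6963
A_new/A_old = e^-0.6963 ≈ 0.4984

49.8%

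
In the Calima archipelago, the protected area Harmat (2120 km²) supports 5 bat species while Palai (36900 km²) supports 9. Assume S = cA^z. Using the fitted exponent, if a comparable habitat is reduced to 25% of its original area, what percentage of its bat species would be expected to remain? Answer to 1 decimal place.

z = ln(9/5) / ln(36900/2120) = 0.5878 / 2.8568 = 0.2058
S_new/S_old = (A_new/A_old)^z = 0.25^0.2058 = exp(0.2058 × -1.3863) = 0.7518

75.2%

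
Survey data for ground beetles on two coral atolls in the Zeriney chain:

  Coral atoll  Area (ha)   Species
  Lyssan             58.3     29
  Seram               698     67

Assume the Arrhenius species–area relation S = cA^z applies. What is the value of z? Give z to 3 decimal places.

0.337

Taking logs: ln S = ln c + z ln A, so z = (ln S₂ − ln S₁)/(ln A₂ − ln A₁).
z = ln(67/29) / ln(698/58.3) = ln(2.31) / ln(11.97) = 0.8374 / 2.4826 = 0.3373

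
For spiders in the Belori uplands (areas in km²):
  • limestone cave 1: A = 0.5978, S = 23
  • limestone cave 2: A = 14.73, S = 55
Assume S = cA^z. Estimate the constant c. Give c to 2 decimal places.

26.46

z = ln(S₂/S₁) / ln(A₂/A₁) = ln(55/23) / ln(14.73/0.5978) = 0.8718 / 3.2044 = 0.2721
c = S₁ / A₁^z = 23 / 0.5978^0.2721 = 23 / 0.8694 = 26.46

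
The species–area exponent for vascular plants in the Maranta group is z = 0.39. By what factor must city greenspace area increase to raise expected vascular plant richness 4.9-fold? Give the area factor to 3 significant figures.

(A₂/A₁)^0.39 = 4.9, so A₂/A₁ = 4.9^(1/0.39) = 4.9^2.564
ln(A₂/A₁) = ln 4.9 / 0.39 = 1.5892 / 0.39 = 4.0750
A₂/A₁ = e^4.0750 ≈ 58.85

58.8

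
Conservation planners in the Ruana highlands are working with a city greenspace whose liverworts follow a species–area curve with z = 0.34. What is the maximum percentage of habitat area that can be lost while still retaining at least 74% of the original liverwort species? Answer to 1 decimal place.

58.8%

Need (A_new/A_old)^0.34 = 0.74, so A_new/A_old = 0.74^(1/0.34) = 0.74^2.941
ln(A_new/A_old) = ln 0.74 / 0.34 = -0.3011 / 0.34 = -0.8856
A_new/A_old = e^-0.8856 ≈ 0.4125
Fraction that can be lost = 1 − 0.4125 = 0.5875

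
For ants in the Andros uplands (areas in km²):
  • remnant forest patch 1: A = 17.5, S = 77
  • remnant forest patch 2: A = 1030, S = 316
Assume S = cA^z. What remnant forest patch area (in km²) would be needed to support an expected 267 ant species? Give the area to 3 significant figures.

633 km²

z = ln(316/77) / ln(1030/17.5) = 1.4119 / 4.0751 = 0.3465
c = 77 / 17.5^0.3465 = 77 / 2.696 = 28.56
A = (267/28.56)^(1/0.3465) ⇒ ln A = ln(9.348)/0.3465 = 6.4510
A = e^6.4510 ≈ 633.3 km²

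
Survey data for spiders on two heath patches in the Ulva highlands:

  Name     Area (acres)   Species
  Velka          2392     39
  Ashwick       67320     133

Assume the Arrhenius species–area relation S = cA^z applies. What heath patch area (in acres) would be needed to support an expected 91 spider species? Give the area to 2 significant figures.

z = ln(133/39) / ln(67320/2392) = 1.2268 / 3.3373 = 0.3676
c = 39 / 2392^0.3676 = 39 / 17.46 = 2.234
A = (91/2.234)^(1/0.3676) ⇒ ln A = ln(40.74)/0.3676 = 10.0849
A = e^10.0849 ≈ 23977 acres

24000 acres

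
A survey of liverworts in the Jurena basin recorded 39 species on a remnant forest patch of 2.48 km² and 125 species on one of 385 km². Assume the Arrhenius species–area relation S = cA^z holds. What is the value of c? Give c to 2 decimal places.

31.62

z = ln(S₂/S₁) / ln(A₂/A₁) = ln(125/39) / ln(385/2.48) = 1.1648 / 5.0450 = 0.2309
c = S₁ / A₁^z = 39 / 2.48^0.2309 = 39 / 1.233 = 31.62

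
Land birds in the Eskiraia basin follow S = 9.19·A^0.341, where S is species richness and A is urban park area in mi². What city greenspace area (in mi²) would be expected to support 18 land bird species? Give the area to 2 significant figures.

7.2 mi²

18 = 9.19 × A^0.341  ⇒  A^0.341 = 18/9.19 = 1.959
ln A = ln(1.959) / 0.341 = 0.6723 / 0.341 = 1.9714
A = e^1.9714 ≈ 7.181 mi²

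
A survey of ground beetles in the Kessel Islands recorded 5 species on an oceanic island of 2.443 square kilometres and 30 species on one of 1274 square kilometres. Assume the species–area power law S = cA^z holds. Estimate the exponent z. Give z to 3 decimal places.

0.286

Taking logs: ln S = ln c + z ln A, so z = (ln S₂ − ln S₁)/(ln A₂ − ln A₁).
z = ln(30/5) / ln(1274/2.443) = ln(6) / ln(521.5) = 1.7918 / 6.2567 = 0.2864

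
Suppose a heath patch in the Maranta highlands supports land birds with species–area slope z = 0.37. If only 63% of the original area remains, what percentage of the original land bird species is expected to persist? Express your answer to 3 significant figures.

S_new/S_old = (A_new/A_old)^z = 0.63^0.37
= exp(0.37 × ln 0.63) = exp(0.37 × -0.4620) = exp(-0.1710) ≈ 0.8429

84.3%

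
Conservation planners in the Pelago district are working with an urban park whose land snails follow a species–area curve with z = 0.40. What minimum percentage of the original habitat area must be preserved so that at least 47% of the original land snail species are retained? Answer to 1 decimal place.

15.1%

Need (A_new/A_old)^0.4 = 0.47, so A_new/A_old = 0.47^(1/0.4) = 0.47^2.5
ln(A_new/A_old) = ln 0.47 / 0.4 = -0.7550 / 0.4 = -1.8876
A_new/A_old = e^-1.8876 ≈ 0.1514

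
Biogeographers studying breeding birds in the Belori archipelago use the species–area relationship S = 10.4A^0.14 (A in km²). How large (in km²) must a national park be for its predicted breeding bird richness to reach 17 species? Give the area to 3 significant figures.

17 = 10.4 × A^0.14  ⇒  A^0.14 = 17/10.4 = 1.635
ln A = ln(1.635) / 0.14 = 0.4914 / 0.14 = 3.5101
A = e^3.5101 ≈ 33.45 km²

33.5 km²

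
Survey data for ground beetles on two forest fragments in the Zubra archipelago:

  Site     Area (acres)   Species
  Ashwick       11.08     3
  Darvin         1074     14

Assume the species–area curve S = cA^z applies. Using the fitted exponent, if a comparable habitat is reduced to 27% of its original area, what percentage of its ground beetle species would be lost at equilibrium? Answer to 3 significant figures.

z = ln(14/3) / ln(1074/11.08) = 1.5404 / 4.5740 = 0.3368
S_new/S_old = (A_new/A_old)^z = 0.27^0.3368 = exp(0.3368 × -1.3093) = 0.6434
Fraction lost = 1 − 0.6434 = 0.3566

35.7%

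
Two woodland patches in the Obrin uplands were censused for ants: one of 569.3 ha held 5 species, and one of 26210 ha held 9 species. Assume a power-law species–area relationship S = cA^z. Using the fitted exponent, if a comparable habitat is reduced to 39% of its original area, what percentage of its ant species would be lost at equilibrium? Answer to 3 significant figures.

13.5%

z = ln(9/5) / ln(26210/569.3) = 0.5878 / 3.8295 = 0.1535
S_new/S_old = (A_new/A_old)^z = 0.39^0.1535 = exp(0.1535 × -0.9416) = 0.8654
Fraction lost = 1 − 0.8654 = 0.1346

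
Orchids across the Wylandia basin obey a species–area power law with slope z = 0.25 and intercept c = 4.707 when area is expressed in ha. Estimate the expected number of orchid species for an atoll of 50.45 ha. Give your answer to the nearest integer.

13 species

S = 4.707 × 50.45^0.25
ln S = ln 4.707 + 0.25 × ln 50.45 = 1.5491 + 0.25 × 3.9210 = 2.5293
S = e^2.5293 ≈ 12.54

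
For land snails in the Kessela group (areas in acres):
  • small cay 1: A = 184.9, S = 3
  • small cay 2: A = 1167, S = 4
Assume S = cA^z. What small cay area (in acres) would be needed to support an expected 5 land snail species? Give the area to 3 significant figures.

z = ln(4/3) / ln(1167/184.9) = 0.2877 / 1.8424 = 0.1561
c = 3 / 184.9^0.1561 = 3 / 2.259 = 1.328
A = (5/1.328)^(1/0.1561) ⇒ ln A = ln(3.766)/0.1561 = 8.4912
A = e^8.4912 ≈ 4872 acres

4870 acres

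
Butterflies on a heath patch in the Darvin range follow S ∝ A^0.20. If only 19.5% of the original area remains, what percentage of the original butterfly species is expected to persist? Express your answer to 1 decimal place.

S_new/S_old = (A_new/A_old)^z = 0.195^0.2
= exp(0.2 × ln 0.195) = exp(0.2 × -1.6348) = exp(-0.3270) ≈ 0.7211

72.1%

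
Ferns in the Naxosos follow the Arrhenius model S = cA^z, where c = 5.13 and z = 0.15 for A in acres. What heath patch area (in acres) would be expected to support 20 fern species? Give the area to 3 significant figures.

20 = 5.13 × A^0.15  ⇒  A^0.15 = 20/5.13 = 3.899
ln A = ln(3.899) / 0.15 = 1.3606 / 0.15 = 9.0708
A = e^9.0708 ≈ 8698 acres

8700 acres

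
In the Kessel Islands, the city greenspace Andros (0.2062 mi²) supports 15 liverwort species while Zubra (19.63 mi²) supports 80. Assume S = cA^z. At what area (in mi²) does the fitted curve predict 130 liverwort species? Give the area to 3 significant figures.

73.6 mi²

z = ln(80/15) / ln(19.63/0.2062) = 1.6740 / 4.5560 = 0.3674
c = 15 / 0.2062^0.3674 = 15 / 0.5598 = 26.79
A = (130/26.79)^(1/0.3674) ⇒ ln A = ln(4.852)/0.3674 = 4.2984
A = e^4.2984 ≈ 73.58 mi²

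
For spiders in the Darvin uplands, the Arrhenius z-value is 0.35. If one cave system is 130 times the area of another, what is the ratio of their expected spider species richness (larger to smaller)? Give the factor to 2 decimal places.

5.49

S₂/S₁ = (A₂/A₁)^z = 130^0.35
ln(S₂/S₁) = 0.35 × ln 130 = 0.35 × 4.8675 = 1.7036
S₂/S₁ = e^1.7036 ≈ 5.494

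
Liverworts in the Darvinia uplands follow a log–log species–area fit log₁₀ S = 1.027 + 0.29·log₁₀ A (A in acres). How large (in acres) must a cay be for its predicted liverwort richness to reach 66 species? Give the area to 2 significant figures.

66 = 10.64 × A^0.29  ⇒  A^0.29 = 66/10.64 = 6.202
ln A = ln(6.202) / 0.29 = 1.8249 / 0.29 = 6.2928
A = e^6.2928 ≈ 540.6 acres

540 acres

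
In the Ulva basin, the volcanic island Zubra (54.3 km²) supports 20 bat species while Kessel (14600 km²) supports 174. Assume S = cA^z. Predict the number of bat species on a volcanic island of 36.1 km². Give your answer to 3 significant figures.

17.1

z = ln(174/20) / ln(14600/54.3) = 2.1633 / 5.5943 = 0.3867
c = 20 / 54.3^0.3867 = 20 / 4.687 = 4.268
S₃ = 4.268 × 36.1^0.3867 = 4.268 × 4.002 ≈ 17.08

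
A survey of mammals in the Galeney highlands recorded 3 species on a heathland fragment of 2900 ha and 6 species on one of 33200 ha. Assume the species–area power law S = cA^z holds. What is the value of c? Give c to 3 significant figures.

z = ln(S₂/S₁) / ln(A₂/A₁) = ln(6/3) / ln(33200/2900) = 0.6931 / 2.4378 = 0.2843
c = S₁ / A₁^z = 3 / 2900^0.2843 = 3 / 9.648 = 0.3109

0.311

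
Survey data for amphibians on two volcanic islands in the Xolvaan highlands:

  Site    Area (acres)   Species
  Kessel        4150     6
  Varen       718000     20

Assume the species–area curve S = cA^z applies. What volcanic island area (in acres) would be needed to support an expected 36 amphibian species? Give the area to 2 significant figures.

z = ln(20/6) / ln(718000/4150) = 1.2040 / 5.1534 = 0.2336
c = 6 / 4150^0.2336 = 6 / 7.003 = 0.8568
A = (36/0.8568)^(1/0.2336) ⇒ ln A = ln(42.02)/0.2336 = 16.0001
A = e^16.0001 ≈ 8887234 acres

8900000 acres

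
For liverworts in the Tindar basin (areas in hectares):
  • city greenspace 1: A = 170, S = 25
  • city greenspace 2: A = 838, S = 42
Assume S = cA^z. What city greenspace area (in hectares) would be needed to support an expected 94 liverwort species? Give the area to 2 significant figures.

10000 hectares

z = ln(42/25) / ln(838/170) = 0.5188 / 1.5952 = 0.3252
c = 25 / 170^0.3252 = 25 / 5.314 = 4.705
A = (94/4.705)^(1/0.3252) ⇒ ln A = ln(19.98)/0.3252 = 9.2082
A = e^9.2082 ≈ 9979 hectares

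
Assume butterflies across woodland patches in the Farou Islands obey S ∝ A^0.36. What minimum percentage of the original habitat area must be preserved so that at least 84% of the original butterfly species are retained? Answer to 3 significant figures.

Need (A_new/A_old)^0.36 = 0.84, so A_new/A_old = 0.84^(1/0.36) = 0.84^2.778
ln(A_new/A_old) = ln 0.84 / 0.36 = -0.1744 / 0.36 = -0.4843
A_new/A_old = e^-0.4843 ≈ 0.6161

61.6%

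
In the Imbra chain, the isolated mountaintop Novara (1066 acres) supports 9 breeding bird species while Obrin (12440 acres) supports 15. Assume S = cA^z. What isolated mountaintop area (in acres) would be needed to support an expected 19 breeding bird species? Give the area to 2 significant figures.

z = ln(15/9) / ln(12440/1066) = 0.5108 / 2.4570 = 0.2079
c = 9 / 1066^0.2079 = 9 / 4.261 = 2.112
A = (19/2.112)^(1/0.2079) ⇒ ln A = ln(8.995)/0.2079 = 10.5657
A = e^10.5657 ≈ 38780 acres

39000 acres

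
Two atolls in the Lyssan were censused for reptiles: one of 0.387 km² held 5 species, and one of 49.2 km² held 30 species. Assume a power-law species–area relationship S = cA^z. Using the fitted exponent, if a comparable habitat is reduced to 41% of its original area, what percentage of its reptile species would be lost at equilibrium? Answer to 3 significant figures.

28.1%

z = ln(30/5) / ln(49.2/0.387) = 1.7918 / 4.8452 = 0.3698
S_new/S_old = (A_new/A_old)^z = 0.41^0.3698 = exp(0.3698 × -0.8916) = 0.7191
Fraction lost = 1 − 0.7191 = 0.2809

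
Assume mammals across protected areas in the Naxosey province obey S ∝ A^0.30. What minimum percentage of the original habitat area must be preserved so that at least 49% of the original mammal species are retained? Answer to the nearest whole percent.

Need (A_new/A_old)^0.3 = 0.49, so A_new/A_old = 0.49^(1/0.3) = 0.49^3.333
ln(A_new/A_old) = ln 0.49 / 0.3 = -0.7133 / 0.3 = -2.3778
A_new/A_old = e^-2.3778 ≈ 0.09275

9%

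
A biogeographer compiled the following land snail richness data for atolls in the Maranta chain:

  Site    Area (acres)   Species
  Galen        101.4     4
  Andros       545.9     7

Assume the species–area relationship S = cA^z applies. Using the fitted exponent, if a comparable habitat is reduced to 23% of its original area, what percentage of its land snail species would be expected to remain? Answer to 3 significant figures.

z = ln(7/4) / ln(545.9/101.4) = 0.5596 / 1.6834 = 0.3324
S_new/S_old = (A_new/A_old)^z = 0.23^0.3324 = exp(0.3324 × -1.4697) = 0.6135

61.3%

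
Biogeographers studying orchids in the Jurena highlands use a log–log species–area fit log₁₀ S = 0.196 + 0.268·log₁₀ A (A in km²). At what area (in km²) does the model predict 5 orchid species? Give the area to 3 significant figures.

75.3 km²

5 = 1.57 × A^0.268  ⇒  A^0.268 = 5/1.57 = 3.184
ln A = ln(3.184) / 0.268 = 1.1581 / 0.268 = 4.3214
A = e^4.3214 ≈ 75.29 km²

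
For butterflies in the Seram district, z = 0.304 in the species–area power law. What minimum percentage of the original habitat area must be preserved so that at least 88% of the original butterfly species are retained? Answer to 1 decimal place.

Need (A_new/A_old)^0.304 = 0.88, so A_new/A_old = 0.88^(1/0.304) = 0.88^3.289
ln(A_new/A_old) = ln 0.88 / 0.304 = -0.1278 / 0.304 = -0.4205
A_new/A_old = e^-0.4205 ≈ 0.6567

65.7%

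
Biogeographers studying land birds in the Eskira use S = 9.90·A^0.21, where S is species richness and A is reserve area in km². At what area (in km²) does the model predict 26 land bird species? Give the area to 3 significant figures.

26 = 9.9 × A^0.21  ⇒  A^0.21 = 26/9.9 = 2.626
ln A = ln(2.626) / 0.21 = 0.9656 / 0.21 = 4.5979
A = e^4.5979 ≈ 99.28 km²

99.3 km²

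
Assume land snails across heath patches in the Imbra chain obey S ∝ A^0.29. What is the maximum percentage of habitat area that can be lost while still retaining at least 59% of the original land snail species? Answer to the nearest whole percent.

Need (A_new/A_old)^0.29 = 0.59, so A_new/A_old = 0.59^(1/0.29) = 0.59^3.448
ln(A_new/A_old) = ln 0.59 / 0.29 = -0.5276 / 0.29 = -1.8194
A_new/A_old = e^-1.8194 ≈ 0.1621
Fraction that can be lost = 1 − 0.1621 = 0.8379

84%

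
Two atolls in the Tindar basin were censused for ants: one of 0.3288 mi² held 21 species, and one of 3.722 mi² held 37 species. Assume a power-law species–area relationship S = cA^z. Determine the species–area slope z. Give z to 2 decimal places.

Taking logs: ln S = ln c + z ln A, so z = (ln S₂ − ln S₁)/(ln A₂ − ln A₁).
z = ln(37/21) / ln(3.722/0.3288) = ln(1.762) / ln(11.32) = 0.5664 / 2.4266 = 0.2334

0.23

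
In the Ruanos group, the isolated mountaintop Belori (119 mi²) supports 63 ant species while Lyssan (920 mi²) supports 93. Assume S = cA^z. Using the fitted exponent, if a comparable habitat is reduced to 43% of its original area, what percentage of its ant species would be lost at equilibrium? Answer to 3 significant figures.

z = ln(93/63) / ln(920/119) = 0.3895 / 2.0453 = 0.1904
S_new/S_old = (A_new/A_old)^z = 0.43^0.1904 = exp(0.1904 × -0.8440) = 0.8515
Fraction lost = 1 − 0.8515 = 0.1485

14.8%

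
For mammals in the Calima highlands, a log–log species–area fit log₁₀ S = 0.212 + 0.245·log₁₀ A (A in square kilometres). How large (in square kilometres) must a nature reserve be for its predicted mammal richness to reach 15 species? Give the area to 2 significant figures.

8600 square kilometres

15 = 1.629 × A^0.245  ⇒  A^0.245 = 15/1.629 = 9.206
ln A = ln(9.206) / 0.245 = 2.2199 / 0.245 = 9.0608
A = e^9.0608 ≈ 8611 square kilometres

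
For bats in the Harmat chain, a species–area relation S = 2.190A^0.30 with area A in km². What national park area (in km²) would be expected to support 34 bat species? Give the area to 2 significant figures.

34 = 2.19 × A^0.3  ⇒  A^0.3 = 34/2.19 = 15.53
ln A = ln(15.53) / 0.3 = 2.7425 / 0.3 = 9.1415
A = e^9.1415 ≈ 9335 km²

9300 km²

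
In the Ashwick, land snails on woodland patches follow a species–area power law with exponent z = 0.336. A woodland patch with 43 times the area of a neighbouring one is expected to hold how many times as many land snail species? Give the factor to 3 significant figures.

3.54

S₂/S₁ = (A₂/A₁)^z = 43^0.336
ln(S₂/S₁) = 0.336 × ln 43 = 0.336 × 3.7612 = 1.2638
S₂/S₁ = e^1.2638 ≈ 3.539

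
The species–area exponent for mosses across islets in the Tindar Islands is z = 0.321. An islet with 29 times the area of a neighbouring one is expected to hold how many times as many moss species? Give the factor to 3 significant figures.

2.95

S₂/S₁ = (A₂/A₁)^z = 29^0.321
ln(S₂/S₁) = 0.321 × ln 29 = 0.321 × 3.3673 = 1.0809
S₂/S₁ = e^1.0809 ≈ 2.947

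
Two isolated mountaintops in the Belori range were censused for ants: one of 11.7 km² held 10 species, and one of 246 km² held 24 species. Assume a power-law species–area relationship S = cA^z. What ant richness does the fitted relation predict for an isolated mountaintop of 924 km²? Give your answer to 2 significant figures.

z = ln(24/10) / ln(246/11.7) = 0.8755 / 3.0457 = 0.2874
c = 10 / 11.7^0.2874 = 10 / 2.028 = 4.931
S₃ = 4.931 × 924^0.2874 = 4.931 × 7.12 ≈ 35.11

35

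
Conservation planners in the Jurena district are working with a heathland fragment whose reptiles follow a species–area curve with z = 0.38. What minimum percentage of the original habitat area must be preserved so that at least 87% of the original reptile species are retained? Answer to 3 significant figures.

69.3%

Need (A_new/A_old)^0.38 = 0.87, so A_new/A_old = 0.87^(1/0.38) = 0.87^2.632
ln(A_new/A_old) = ln 0.87 / 0.38 = -0.1393 / 0.38 = -0.3665
A_new/A_old = e^-0.3665 ≈ 0.6932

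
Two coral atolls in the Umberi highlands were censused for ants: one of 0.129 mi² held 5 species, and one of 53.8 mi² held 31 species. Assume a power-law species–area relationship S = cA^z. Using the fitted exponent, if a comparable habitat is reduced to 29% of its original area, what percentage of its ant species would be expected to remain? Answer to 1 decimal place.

68.8%

z = ln(31/5) / ln(53.8/0.129) = 1.8245 / 6.0332 = 0.3024
S_new/S_old = (A_new/A_old)^z = 0.29^0.3024 = exp(0.3024 × -1.2379) = 0.6877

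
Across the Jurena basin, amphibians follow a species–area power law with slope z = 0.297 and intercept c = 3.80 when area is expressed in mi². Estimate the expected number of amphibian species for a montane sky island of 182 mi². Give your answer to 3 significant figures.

S = 3.8 × 182^0.297 = 3.8 × 4.691 ≈ 17.82

17.8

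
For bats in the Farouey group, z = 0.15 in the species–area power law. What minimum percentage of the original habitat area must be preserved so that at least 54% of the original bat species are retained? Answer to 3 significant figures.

Need (A_new/A_old)^0.15 = 0.54, so A_new/A_old = 0.54^(1/0.15) = 0.54^6.667
ln(A_new/A_old) = ln 0.54 / 0.15 = -0.6162 / 0.15 = -4.1079
A_new/A_old = e^-4.1079 ≈ 0.01644

1.64%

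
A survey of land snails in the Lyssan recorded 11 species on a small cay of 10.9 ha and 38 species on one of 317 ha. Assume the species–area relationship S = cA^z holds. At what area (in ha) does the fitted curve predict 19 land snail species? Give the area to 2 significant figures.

z = ln(38/11) / ln(317/10.9) = 1.2397 / 3.3701 = 0.3678
c = 11 / 10.9^0.3678 = 11 / 2.408 = 4.569
A = (19/4.569)^(1/0.3678) ⇒ ln A = ln(4.159)/0.3678 = 3.8746
A = e^3.8746 ≈ 48.16 ha

48 ha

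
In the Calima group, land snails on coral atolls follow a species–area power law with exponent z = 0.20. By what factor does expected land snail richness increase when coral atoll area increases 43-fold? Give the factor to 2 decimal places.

S₂/S₁ = (A₂/A₁)^z = 43^0.2
ln(S₂/S₁) = 0.2 × ln 43 = 0.2 × 3.7612 = 0.7522
S₂/S₁ = e^0.7522 ≈ 2.122

2.12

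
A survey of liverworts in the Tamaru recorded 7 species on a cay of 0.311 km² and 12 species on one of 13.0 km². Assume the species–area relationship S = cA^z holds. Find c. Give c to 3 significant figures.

8.29

z = ln(S₂/S₁) / ln(A₂/A₁) = ln(12/7) / ln(13/0.311) = 0.5390 / 3.7329 = 0.1444
c = S₁ / A₁^z = 7 / 0.311^0.1444 = 7 / 0.8448 = 8.286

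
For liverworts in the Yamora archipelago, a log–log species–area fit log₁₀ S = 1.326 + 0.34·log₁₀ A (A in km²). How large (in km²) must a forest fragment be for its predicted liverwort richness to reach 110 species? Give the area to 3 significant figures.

127 km²

110 = 21.18 × A^0.34  ⇒  A^0.34 = 110/21.18 = 5.193
ln A = ln(5.193) / 0.34 = 1.6473 / 0.34 = 4.8449
A = e^4.8449 ≈ 127.1 km²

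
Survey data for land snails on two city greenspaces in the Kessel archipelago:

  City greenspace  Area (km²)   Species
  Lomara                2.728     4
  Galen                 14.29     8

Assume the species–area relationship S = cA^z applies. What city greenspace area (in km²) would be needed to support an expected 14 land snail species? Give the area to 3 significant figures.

z = ln(8/4) / ln(14.29/2.728) = 0.6931 / 1.6560 = 0.4186
c = 4 / 2.728^0.4186 = 4 / 1.522 = 2.628
A = (14/2.628)^(1/0.4186) ⇒ ln A = ln(5.327)/0.4186 = 3.9965
A = e^3.9965 ≈ 54.41 km²

54.4 km²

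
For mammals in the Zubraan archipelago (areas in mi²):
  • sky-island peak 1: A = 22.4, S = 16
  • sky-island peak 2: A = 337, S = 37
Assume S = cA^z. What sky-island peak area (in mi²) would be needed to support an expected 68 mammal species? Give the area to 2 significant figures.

2400 mi²

z = ln(37/16) / ln(337/22.4) = 0.8383 / 2.7110 = 0.3092
c = 16 / 22.4^0.3092 = 16 / 2.615 = 6.118
A = (68/6.118)^(1/0.3092) ⇒ ln A = ln(11.12)/0.3092 = 7.7882
A = e^7.7882 ≈ 2412 mi²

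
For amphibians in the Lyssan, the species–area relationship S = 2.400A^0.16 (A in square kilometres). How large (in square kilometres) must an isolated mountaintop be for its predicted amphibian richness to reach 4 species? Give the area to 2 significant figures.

24 square kilometres

4 = 2.4 × A^0.16  ⇒  A^0.16 = 4/2.4 = 1.667
ln A = ln(1.667) / 0.16 = 0.5108 / 0.16 = 3.1927
A = e^3.1927 ≈ 24.35 square kilometres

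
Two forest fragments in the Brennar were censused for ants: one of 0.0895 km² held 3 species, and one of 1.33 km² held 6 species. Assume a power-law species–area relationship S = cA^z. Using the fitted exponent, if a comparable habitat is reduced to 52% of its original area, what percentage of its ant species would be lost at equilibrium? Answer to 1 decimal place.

15.5%

z = ln(6/3) / ln(1.33/0.0895) = 0.6931 / 2.6987 = 0.2568
S_new/S_old = (A_new/A_old)^z = 0.52^0.2568 = exp(0.2568 × -0.6539) = 0.8454
Fraction lost = 1 − 0.8454 = 0.1546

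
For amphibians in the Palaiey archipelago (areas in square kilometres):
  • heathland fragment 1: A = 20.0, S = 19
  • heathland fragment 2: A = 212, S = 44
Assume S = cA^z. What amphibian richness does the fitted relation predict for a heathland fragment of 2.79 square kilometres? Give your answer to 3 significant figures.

9.43

z = ln(44/19) / ln(212/20) = 0.8398 / 2.3609 = 0.3557
c = 19 / 20^0.3557 = 19 / 2.903 = 6.546
S₃ = 6.546 × 2.79^0.3557 = 6.546 × 1.44 ≈ 9.429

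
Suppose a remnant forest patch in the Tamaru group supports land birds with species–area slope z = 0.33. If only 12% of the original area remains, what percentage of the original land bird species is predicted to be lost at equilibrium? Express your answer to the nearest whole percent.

50%

S_new/S_old = (A_new/A_old)^z = 0.12^0.33
= exp(0.33 × ln 0.12) = exp(0.33 × -2.1203) = exp(-0.6997) ≈ 0.4967
Fraction lost = 1 − 0.4967 = 0.5033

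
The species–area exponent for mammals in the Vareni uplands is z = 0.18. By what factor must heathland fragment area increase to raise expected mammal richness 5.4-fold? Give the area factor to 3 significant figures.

(A₂/A₁)^0.18 = 5.4, so A₂/A₁ = 5.4^(1/0.18) = 5.4^5.556
ln(A₂/A₁) = ln 5.4 / 0.18 = 1.6864 / 0.18 = 9.3689
A₂/A₁ = e^9.3689 ≈ 11718

11700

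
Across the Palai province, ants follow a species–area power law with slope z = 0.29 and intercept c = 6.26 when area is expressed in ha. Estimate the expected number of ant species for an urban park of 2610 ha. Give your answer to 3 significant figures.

S = 6.26 × 2610^0.29 = 6.26 × 9.791 ≈ 61.29

61.3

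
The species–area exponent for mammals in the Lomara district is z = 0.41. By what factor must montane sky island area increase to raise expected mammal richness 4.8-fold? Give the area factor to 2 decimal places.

45.87

(A₂/A₁)^0.41 = 4.8, so A₂/A₁ = 4.8^(1/0.41) = 4.8^2.439
ln(A₂/A₁) = ln 4.8 / 0.41 = 1.5686 / 0.41 = 3.8259
A₂/A₁ = e^3.8259 ≈ 45.87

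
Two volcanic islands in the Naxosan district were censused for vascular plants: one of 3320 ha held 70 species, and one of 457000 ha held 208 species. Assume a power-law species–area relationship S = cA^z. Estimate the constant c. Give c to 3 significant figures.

11.7

z = ln(S₂/S₁) / ln(A₂/A₁) = ln(208/70) / ln(457000/3320) = 1.0890 / 4.9247 = 0.2211
c = S₁ / A₁^z = 70 / 3320^0.2211 = 70 / 6.007 = 11.65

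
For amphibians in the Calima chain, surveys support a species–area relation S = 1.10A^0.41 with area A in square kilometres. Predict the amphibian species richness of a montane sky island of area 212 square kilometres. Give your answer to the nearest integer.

10

S = 1.1 × 212^0.41 = 1.1 × 8.991 ≈ 9.89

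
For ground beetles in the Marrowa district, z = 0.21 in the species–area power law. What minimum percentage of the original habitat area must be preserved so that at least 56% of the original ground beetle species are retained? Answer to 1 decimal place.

6.3%

Need (A_new/A_old)^0.21 = 0.56, so A_new/A_old = 0.56^(1/0.21) = 0.56^4.762
ln(A_new/A_old) = ln 0.56 / 0.21 = -0.5798 / 0.21 = -2.7610
A_new/A_old = e^-2.7610 ≈ 0.06323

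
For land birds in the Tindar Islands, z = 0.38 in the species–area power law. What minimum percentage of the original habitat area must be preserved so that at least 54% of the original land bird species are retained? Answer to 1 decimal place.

Need (A_new/A_old)^0.38 = 0.54, so A_new/A_old = 0.54^(1/0.38) = 0.54^2.632
ln(A_new/A_old) = ln 0.54 / 0.38 = -0.6162 / 0.38 = -1.6215
A_new/A_old = e^-1.6215 ≈ 0.1976

19.8%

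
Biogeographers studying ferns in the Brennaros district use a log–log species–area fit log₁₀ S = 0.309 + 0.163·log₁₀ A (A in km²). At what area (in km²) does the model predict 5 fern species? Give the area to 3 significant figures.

5 = 2.037 × A^0.163  ⇒  A^0.163 = 5/2.037 = 2.455
ln A = ln(2.455) / 0.163 = 0.8979 / 0.163 = 5.5088
A = e^5.5088 ≈ 246.9 km²

247 km²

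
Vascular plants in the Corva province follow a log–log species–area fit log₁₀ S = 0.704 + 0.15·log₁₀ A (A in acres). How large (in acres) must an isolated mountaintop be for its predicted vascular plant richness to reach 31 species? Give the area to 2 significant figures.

31 = 5.058 × A^0.15  ⇒  A^0.15 = 31/5.058 = 6.129
ln A = ln(6.129) / 0.15 = 1.8130 / 0.15 = 12.0864
A = e^12.0864 ≈ 177451 acres

180000 acres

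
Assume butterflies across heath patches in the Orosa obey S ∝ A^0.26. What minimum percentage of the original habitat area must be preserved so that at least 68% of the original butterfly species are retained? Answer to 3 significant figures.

Need (A_new/A_old)^0.26 = 0.68, so A_new/A_old = 0.68^(1/0.26) = 0.68^3.846
ln(A_new/A_old) = ln 0.68 / 0.26 = -0.3857 / 0.26 = -1.4833
A_new/A_old = e^-1.4833 ≈ 0.2269

22.7%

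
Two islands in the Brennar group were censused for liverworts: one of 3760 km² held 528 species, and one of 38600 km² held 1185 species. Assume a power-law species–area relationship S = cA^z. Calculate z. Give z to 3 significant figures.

0.347

Taking logs: ln S = ln c + z ln A, so z = (ln S₂ − ln S₁)/(ln A₂ − ln A₁).
z = ln(1185/528) / ln(38600/3760) = ln(2.244) / ln(10.27) = 0.8084 / 2.3288 = 0.3471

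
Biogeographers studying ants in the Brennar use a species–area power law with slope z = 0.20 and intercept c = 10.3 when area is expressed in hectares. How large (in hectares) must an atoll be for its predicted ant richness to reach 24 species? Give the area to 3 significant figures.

68.7 hectares

24 = 10.3 × A^0.2  ⇒  A^0.2 = 24/10.3 = 2.33
ln A = ln(2.33) / 0.2 = 0.8459 / 0.2 = 4.2295
A = e^4.2295 ≈ 68.69 hectares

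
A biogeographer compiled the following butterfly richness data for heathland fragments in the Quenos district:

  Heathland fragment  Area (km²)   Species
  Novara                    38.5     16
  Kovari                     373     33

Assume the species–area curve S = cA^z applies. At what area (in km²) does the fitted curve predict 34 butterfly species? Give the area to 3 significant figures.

410 km²

z = ln(33/16) / ln(373/38.5) = 0.7239 / 2.2709 = 0.3188
c = 16 / 38.5^0.3188 = 16 / 3.202 = 4.997
A = (34/4.997)^(1/0.3188) ⇒ ln A = ln(6.804)/0.3188 = 6.0152
A = e^6.0152 ≈ 409.6 km²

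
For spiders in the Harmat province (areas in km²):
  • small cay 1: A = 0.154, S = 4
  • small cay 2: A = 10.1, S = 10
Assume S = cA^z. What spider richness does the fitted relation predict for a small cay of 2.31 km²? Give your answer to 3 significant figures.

7.24

z = ln(10/4) / ln(10.1/0.154) = 0.9163 / 4.1833 = 0.2190
c = 4 / 0.154^0.2190 = 4 / 0.6638 = 6.026
S₃ = 6.026 × 2.31^0.2190 = 6.026 × 1.201 ≈ 7.239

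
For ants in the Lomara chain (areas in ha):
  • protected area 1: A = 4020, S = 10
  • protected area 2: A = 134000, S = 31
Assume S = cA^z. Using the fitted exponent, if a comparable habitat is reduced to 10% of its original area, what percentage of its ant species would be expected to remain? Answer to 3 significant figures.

47.6%

z = ln(31/10) / ln(134000/4020) = 1.1314 / 3.5066 = 0.3227
S_new/S_old = (A_new/A_old)^z = 0.1^0.3227 = exp(0.3227 × -2.3026) = 0.4757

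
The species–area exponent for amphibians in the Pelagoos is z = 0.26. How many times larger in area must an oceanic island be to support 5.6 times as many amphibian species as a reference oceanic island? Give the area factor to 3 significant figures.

(A₂/A₁)^0.26 = 5.6, so A₂/A₁ = 5.6^(1/0.26) = 5.6^3.846
ln(A₂/A₁) = ln 5.6 / 0.26 = 1.7228 / 0.26 = 6.6260
A₂/A₁ = e^6.6260 ≈ 754.5

754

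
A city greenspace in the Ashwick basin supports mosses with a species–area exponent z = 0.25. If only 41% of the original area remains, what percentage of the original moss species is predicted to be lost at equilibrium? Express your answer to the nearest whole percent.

20%

S_new/S_old = (A_new/A_old)^z = 0.41^0.25
= exp(0.25 × ln 0.41) = exp(0.25 × -0.8916) = exp(-0.2229) ≈ 0.8002
Fraction lost = 1 − 0.8002 = 0.1998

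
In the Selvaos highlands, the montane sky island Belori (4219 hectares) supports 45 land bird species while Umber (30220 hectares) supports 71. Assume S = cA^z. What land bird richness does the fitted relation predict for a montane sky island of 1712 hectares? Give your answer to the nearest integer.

z = ln(71/45) / ln(30220/4219) = 0.4560 / 1.9689 = 0.2316
c = 45 / 4219^0.2316 = 45 / 6.912 = 6.51
S₃ = 6.51 × 1712^0.2316 = 6.51 × 5.609 ≈ 36.52

37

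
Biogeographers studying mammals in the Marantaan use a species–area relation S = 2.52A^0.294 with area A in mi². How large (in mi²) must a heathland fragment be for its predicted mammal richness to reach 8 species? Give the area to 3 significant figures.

8 = 2.52 × A^0.294  ⇒  A^0.294 = 8/2.52 = 3.175
ln A = ln(3.175) / 0.294 = 1.1552 / 0.294 = 3.9292
A = e^3.9292 ≈ 50.87 mi²

50.9 mi²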